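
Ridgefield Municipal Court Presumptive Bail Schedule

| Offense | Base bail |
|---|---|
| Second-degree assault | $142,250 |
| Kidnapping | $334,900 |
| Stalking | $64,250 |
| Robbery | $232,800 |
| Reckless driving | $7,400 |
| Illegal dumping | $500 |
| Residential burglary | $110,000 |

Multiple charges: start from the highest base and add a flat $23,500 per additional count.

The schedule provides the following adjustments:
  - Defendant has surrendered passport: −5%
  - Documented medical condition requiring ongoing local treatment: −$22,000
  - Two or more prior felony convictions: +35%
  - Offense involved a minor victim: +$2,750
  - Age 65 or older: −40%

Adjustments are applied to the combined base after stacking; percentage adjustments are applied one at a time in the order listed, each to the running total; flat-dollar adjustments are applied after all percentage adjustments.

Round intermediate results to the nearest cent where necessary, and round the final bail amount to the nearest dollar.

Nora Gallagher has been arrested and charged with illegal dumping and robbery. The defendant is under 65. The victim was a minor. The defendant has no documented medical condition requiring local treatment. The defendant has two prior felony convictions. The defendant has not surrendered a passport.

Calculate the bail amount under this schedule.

$348,755

Base amounts from the schedule: illegal dumping $500; robbery $232,800.
Stacking rule: highest base plus $23,500 per additional charge. Highest is robbery at $232,800; 1 additional charge → +$23,500. Combined base = $256,300.
Two or more prior felony convictions (+35%): $256,300 × 1.35 = $346,005.
Offense involved a minor victim (+$2,750 flat): $346,005 + $2,750 = $348,755.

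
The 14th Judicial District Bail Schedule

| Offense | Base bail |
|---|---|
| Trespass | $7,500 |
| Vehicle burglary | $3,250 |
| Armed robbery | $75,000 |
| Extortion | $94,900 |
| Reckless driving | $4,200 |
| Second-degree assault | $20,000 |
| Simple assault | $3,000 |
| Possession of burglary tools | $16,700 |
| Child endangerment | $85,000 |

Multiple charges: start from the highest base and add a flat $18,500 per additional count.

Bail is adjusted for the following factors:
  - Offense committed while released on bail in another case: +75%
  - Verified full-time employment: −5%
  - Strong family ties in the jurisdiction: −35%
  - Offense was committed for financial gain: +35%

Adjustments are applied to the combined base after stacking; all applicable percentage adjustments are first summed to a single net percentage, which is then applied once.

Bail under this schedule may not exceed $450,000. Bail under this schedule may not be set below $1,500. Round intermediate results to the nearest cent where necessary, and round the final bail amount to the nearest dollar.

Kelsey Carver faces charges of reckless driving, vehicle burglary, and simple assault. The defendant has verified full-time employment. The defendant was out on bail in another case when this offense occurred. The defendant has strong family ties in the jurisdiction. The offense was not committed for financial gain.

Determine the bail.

Base amounts from the schedule: reckless driving $4,200; vehicle burglary $3,250; simple assault $3,000.
Stacking rule: highest base plus $18,500 per additional charge. Highest is reckless driving at $4,200; 2 additional charges → +$37,000. Combined base = $41,200.
Net percentage adjustment: +75% −5% −35% = +35%. $41,200 × 1.35 = $55,620.
$55,620 is within the $450,000 maximum.
$55,620 is at or above the $1,500 minimum.

$55,620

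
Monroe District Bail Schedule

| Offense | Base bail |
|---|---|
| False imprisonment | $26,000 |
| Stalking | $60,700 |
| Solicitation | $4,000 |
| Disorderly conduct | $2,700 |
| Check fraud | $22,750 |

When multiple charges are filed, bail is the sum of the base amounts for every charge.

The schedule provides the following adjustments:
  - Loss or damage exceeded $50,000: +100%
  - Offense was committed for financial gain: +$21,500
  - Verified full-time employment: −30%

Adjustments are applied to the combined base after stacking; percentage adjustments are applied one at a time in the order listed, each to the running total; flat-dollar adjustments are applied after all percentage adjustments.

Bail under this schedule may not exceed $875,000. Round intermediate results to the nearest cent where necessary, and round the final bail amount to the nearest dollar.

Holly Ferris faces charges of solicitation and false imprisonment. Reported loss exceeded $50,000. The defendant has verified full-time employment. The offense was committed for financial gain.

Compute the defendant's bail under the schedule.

Base amounts from the schedule: solicitation $4,000; false imprisonment $26,000.
Stacking rule: sum of all bases. $4,000 + $26,000 = $30,000.
Loss or damage exceeded $50,000 (+100%): $30,000 × 2 = $60,000.
Verified full-time employment (−30%): $60,000 × 0.7 = $42,000.
Offense was committed for financial gain (+$21,500 flat): $42,000 + $21,500 = $63,500.
$63,500 is within the $875,000 maximum.

$63,500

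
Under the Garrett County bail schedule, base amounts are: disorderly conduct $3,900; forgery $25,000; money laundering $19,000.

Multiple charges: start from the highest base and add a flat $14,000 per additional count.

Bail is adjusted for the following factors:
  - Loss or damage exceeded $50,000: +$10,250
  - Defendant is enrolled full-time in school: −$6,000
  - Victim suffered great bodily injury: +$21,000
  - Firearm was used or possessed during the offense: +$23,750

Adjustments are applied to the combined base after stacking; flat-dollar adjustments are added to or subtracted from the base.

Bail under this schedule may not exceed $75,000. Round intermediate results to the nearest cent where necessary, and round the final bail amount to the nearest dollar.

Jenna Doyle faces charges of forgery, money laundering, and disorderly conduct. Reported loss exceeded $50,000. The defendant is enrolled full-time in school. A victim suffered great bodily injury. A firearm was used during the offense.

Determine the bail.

$75,000

Base amounts from the schedule: forgery $25,000; money laundering $19,000; disorderly conduct $3,900.
Stacking rule: highest base plus $14,000 per additional charge. Highest is forgery at $25,000; 2 additional charges → +$28,000. Combined base = $53,000.
Loss or damage exceeded $50,000 (+$10,250 flat): $53,000 + $10,250 = $63,250.
Defendant is enrolled full-time in school (−$6,000 flat): $63,250 − $6,000 = $57,250.
Victim suffered great bodily injury (+$21,000 flat): $57,250 + $21,000 = $78,250.
Firearm was used or possessed during the offense (+$23,750 flat): $78,250 + $23,750 = $102,000.
Result $102,000 exceeds the maximum of $75,000; bail is capped at $75,000.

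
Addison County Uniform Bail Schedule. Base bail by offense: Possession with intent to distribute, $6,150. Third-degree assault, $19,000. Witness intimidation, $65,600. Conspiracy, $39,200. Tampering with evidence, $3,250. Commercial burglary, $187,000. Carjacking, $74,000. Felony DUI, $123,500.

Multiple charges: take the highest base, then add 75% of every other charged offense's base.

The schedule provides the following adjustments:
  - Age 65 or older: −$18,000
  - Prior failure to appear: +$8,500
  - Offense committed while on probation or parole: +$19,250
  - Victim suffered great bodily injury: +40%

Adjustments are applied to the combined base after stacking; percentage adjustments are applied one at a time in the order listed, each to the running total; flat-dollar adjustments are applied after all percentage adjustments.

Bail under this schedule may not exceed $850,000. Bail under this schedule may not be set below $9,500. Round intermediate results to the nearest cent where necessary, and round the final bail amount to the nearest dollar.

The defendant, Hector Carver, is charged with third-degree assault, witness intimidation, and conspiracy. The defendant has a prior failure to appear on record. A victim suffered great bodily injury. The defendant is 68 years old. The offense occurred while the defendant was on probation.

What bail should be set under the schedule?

$162,700

Base amounts from the schedule: third-degree assault $19,000; witness intimidation $65,600; conspiracy $39,200.
Stacking rule: highest base plus 75% of each additional charge. Highest is witness intimidation at $65,600. Additional: $19,000 × 75% = $14,250; $39,200 × 75% = $29,400. Combined base = $65,600 + $43,650 = $109,250.
Victim suffered great bodily injury (+40%): $109,250 × 1.4 = $152,950.
Age 65 or older (−$18,000 flat): $152,950 − $18,000 = $134,950.
Prior failure to appear (+$8,500 flat): $134,950 + $8,500 = $143,450.
Offense committed while on probation or parole (+$19,250 flat): $143,450 + $19,250 = $162,700.
$162,700 is within the $850,000 maximum.
$162,700 is at or above the $9,500 minimum.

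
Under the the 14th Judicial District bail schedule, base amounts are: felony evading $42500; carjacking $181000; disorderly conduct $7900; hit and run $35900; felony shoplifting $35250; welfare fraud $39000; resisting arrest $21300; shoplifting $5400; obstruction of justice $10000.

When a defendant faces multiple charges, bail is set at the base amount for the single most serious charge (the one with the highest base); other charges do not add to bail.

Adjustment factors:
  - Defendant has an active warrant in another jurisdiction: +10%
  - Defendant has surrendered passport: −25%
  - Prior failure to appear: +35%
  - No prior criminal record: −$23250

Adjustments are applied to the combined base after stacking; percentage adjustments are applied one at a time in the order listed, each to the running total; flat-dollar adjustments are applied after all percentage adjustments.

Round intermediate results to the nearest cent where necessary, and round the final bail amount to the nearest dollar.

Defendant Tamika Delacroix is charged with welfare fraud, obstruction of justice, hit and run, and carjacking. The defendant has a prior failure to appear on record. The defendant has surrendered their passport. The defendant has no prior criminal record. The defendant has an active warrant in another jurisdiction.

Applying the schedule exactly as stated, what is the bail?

Base amounts from the schedule: welfare fraud $39000; obstruction of justice $10000; hit and run $35900; carjacking $181000.
Stacking rule: use the highest base only. Highest is carjacking at $181000. Combined base = $181000.
Defendant has an active warrant in another jurisdiction (+10%): $181000 × 1.1 = $199100.
Defendant has surrendered passport (−25%): $199100 × 0.75 = $149325.
Prior failure to appear (+35%): $149325 × 1.35 = $201588.75.
No prior criminal record (−$23250 flat): $201588.75 − $23250 = $178338.75.
Rounded to the nearest dollar: $178339.

$178339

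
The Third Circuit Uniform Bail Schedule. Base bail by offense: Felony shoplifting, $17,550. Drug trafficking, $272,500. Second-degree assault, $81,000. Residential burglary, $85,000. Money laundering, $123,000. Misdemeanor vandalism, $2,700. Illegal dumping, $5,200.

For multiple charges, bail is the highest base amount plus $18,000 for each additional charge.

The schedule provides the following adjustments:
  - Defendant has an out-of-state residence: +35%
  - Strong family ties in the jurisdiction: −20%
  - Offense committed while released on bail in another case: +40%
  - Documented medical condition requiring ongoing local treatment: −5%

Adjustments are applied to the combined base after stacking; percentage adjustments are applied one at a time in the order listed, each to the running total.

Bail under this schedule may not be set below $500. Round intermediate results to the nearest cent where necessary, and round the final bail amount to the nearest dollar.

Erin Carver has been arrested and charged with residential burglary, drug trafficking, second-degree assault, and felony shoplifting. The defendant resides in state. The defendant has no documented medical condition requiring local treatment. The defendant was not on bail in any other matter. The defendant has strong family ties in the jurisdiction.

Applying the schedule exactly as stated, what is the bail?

$261,200

Base amounts from the schedule: residential burglary $85,000; drug trafficking $272,500; second-degree assault $81,000; felony shoplifting $17,550.
Stacking rule: highest base plus $18,000 per additional charge. Highest is drug trafficking at $272,500; 3 additional charges → +$54,000. Combined base = $326,500.
Strong family ties in the jurisdiction (−20%): $326,500 × 0.8 = $261,200.
$261,200 is at or above the $500 minimum.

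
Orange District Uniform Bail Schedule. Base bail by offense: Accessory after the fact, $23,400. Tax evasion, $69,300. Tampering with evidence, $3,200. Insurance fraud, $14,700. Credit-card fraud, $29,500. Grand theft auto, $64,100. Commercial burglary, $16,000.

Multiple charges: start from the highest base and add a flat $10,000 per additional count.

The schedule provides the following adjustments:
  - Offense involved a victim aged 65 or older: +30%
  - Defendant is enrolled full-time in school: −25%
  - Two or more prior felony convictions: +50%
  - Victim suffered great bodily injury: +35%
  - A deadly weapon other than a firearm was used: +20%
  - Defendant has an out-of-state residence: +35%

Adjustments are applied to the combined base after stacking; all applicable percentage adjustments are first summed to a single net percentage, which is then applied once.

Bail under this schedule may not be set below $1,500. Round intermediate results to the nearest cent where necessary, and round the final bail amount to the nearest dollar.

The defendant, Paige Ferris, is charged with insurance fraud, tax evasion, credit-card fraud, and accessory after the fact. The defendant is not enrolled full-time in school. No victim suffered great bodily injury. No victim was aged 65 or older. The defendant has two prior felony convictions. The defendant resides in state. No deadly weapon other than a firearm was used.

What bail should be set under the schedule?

Base amounts from the schedule: insurance fraud $14,700; tax evasion $69,300; credit-card fraud $29,500; accessory after the fact $23,400.
Stacking rule: highest base plus $10,000 per additional charge. Highest is tax evasion at $69,300; 3 additional charges → +$30,000. Combined base = $99,300.
Two or more prior felony convictions (+50%): $99,300 × 1.5 = $148,950.
$148,950 is at or above the $1,500 minimum.

$148,950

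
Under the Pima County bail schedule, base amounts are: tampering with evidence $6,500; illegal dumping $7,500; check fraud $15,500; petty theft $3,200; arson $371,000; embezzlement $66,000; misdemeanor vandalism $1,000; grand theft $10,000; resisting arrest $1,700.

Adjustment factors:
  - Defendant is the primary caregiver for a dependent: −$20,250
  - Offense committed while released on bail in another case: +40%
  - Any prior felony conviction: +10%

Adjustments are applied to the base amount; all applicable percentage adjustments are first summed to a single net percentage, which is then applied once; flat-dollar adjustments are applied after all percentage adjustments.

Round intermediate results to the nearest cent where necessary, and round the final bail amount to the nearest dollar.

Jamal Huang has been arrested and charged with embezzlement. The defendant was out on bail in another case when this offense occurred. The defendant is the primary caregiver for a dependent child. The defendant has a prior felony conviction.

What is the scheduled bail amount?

$78,750

Base amounts from the schedule: embezzlement $66,000.
Single charge. Combined base = $66,000.
Net percentage adjustment: +40% +10% = +50%. $66,000 × 1.5 = $99,000.
Defendant is the primary caregiver for a dependent (−$20,250 flat): $99,000 − $20,250 = $78,750.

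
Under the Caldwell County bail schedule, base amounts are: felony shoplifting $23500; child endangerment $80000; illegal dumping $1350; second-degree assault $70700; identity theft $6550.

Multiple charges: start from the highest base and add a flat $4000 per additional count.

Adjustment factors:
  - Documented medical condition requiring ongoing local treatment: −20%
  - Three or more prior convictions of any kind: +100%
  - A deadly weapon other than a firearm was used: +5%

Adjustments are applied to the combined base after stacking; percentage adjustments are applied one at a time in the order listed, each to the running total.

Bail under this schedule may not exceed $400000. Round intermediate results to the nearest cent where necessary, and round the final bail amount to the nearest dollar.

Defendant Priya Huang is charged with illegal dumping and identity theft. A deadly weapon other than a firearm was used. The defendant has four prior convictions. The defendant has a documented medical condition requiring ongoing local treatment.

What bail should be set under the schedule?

$17724

Base amounts from the schedule: illegal dumping $1350; identity theft $6550.
Stacking rule: highest base plus $4000 per additional charge. Highest is identity theft at $6550; 1 additional charge → +$4000. Combined base = $10550.
Documented medical condition requiring ongoing local treatment (−20%): $10550 × 0.8 = $8440.
Three or more prior convictions of any kind (+100%): $8440 × 2 = $16880.
A deadly weapon other than a firearm was used (+5%): $16880 × 1.05 = $17724.
$17724 is within the $400000 maximum.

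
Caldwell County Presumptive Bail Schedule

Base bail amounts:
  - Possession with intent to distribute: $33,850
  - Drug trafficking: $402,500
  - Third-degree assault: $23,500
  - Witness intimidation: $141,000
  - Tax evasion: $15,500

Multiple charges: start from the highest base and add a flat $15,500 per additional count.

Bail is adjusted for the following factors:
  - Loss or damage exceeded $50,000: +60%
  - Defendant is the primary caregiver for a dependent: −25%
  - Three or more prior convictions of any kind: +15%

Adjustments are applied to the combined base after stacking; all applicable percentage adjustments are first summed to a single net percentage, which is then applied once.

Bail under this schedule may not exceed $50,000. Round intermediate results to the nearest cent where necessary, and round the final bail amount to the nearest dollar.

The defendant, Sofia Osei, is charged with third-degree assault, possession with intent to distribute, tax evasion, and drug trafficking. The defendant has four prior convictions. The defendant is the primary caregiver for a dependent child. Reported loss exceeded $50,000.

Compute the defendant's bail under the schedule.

$50,000

Base amounts from the schedule: third-degree assault $23,500; possession with intent to distribute $33,850; tax evasion $15,500; drug trafficking $402,500.
Stacking rule: highest base plus $15,500 per additional charge. Highest is drug trafficking at $402,500; 3 additional charges → +$46,500. Combined base = $449,000.
Net percentage adjustment: +60% −25% +15% = +50%. $449,000 × 1.5 = $673,500.
Result $673,500 exceeds the maximum of $50,000; bail is capped at $50,000.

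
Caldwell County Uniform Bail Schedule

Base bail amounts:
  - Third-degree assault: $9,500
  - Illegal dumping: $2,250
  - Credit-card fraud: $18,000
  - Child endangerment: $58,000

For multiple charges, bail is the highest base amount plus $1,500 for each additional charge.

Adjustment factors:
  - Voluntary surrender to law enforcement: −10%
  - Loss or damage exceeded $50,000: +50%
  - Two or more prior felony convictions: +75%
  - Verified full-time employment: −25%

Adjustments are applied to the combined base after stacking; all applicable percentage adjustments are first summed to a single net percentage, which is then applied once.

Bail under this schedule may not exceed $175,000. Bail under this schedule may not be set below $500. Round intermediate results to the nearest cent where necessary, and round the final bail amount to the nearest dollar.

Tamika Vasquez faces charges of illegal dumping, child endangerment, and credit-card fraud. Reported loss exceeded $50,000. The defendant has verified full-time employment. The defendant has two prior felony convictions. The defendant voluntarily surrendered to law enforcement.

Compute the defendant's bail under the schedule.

$115,900

Base amounts from the schedule: illegal dumping $2,250; child endangerment $58,000; credit-card fraud $18,000.
Stacking rule: highest base plus $1,500 per additional charge. Highest is child endangerment at $58,000; 2 additional charges → +$3,000. Combined base = $61,000.
Net percentage adjustment: −10% +50% +75% −25% = +90%. $61,000 × 1.9 = $115,900.
$115,900 is within the $175,000 maximum.
$115,900 is at or above the $500 minimum.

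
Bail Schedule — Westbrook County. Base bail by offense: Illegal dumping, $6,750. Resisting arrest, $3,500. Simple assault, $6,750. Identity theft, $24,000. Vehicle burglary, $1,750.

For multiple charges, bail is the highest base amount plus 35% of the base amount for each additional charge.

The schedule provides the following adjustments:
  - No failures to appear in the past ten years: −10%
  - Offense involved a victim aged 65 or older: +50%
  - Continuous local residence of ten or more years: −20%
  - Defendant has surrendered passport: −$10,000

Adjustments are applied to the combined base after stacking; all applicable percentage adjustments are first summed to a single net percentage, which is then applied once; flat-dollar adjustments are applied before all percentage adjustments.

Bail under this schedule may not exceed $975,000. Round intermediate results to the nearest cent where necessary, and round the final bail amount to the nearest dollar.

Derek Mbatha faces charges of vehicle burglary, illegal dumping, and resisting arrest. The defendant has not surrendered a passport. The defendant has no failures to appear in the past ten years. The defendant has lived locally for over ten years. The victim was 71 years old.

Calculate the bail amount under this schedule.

Base amounts from the schedule: vehicle burglary $1,750; illegal dumping $6,750; resisting arrest $3,500.
Stacking rule: highest base plus 35% of each additional charge. Highest is illegal dumping at $6,750. Additional: $1,750 × 35% = $612.50; $3,500 × 35% = $1,225. Combined base = $6,750 + $1,837.50 = $8,587.50.
Net percentage adjustment: −10% +50% −20% = +20%. $8,587.50 × 1.2 = $10,305.
$10,305 is within the $975,000 maximum.

$10,305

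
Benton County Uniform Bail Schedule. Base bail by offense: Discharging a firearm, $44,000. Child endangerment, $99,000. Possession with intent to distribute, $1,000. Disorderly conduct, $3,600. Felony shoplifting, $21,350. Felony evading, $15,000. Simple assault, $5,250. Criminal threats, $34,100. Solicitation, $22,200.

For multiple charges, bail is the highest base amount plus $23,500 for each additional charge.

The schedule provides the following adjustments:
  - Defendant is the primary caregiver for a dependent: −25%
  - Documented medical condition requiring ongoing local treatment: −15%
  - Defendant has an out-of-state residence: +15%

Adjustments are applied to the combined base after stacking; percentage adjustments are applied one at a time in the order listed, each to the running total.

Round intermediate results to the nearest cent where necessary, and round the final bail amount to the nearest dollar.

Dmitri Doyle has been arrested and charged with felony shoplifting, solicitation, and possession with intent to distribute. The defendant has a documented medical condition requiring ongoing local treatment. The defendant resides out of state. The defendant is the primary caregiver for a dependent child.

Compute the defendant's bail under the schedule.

$50,732

Base amounts from the schedule: felony shoplifting $21,350; solicitation $22,200; possession with intent to distribute $1,000.
Stacking rule: highest base plus $23,500 per additional charge. Highest is solicitation at $22,200; 2 additional charges → +$47,000. Combined base = $69,200.
Defendant is the primary caregiver for a dependent (−25%): $69,200 × 0.75 = $51,900.
Documented medical condition requiring ongoing local treatment (−15%): $51,900 × 0.85 = $44,115.
Defendant has an out-of-state residence (+15%): $44,115 × 1.15 = $50,732.25.
Rounded to the nearest dollar: $50,732.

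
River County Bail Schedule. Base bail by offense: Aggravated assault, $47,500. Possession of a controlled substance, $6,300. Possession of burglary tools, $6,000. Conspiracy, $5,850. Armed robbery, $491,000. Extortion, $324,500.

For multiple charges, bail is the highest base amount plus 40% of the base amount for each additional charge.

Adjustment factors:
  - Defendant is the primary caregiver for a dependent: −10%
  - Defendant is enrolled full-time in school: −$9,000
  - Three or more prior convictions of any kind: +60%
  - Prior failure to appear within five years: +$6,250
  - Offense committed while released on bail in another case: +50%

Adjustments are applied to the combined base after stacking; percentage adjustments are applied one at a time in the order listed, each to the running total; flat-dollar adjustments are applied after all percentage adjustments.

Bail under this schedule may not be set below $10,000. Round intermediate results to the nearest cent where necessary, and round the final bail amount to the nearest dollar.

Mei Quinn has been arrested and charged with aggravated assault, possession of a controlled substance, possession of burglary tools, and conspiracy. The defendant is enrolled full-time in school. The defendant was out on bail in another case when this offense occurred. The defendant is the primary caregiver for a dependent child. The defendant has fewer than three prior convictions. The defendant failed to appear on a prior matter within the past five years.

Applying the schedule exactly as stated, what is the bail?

Base amounts from the schedule: aggravated assault $47,500; possession of a controlled substance $6,300; possession of burglary tools $6,000; conspiracy $5,850.
Stacking rule: highest base plus 40% of each additional charge. Highest is aggravated assault at $47,500. Additional: $6,300 × 40% = $2,520; $6,000 × 40% = $2,400; $5,850 × 40% = $2,340. Combined base = $47,500 + $7,260 = $54,760.
Defendant is the primary caregiver for a dependent (−10%): $54,760 × 0.9 = $49,284.
Offense committed while released on bail in another case (+50%): $49,284 × 1.5 = $73,926.
Defendant is enrolled full-time in school (−$9,000 flat): $73,926 − $9,000 = $64,926.
Prior failure to appear within five years (+$6,250 flat): $64,926 + $6,250 = $71,176.
$71,176 is at or above the $10,000 minimum.

$71,176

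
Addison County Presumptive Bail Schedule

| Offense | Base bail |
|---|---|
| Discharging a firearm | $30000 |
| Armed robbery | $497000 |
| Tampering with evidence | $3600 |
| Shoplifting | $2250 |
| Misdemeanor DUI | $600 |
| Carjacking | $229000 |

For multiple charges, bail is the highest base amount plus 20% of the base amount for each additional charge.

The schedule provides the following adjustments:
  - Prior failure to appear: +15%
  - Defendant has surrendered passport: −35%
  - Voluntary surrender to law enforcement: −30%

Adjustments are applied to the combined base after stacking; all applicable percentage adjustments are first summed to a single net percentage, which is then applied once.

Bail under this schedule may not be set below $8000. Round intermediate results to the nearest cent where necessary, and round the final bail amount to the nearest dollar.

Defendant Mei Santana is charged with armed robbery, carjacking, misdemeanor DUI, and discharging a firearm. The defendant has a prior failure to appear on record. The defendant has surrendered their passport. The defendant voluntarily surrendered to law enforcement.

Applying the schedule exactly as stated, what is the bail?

$274460

Base amounts from the schedule: armed robbery $497000; carjacking $229000; misdemeanor DUI $600; discharging a firearm $30000.
Stacking rule: highest base plus 20% of each additional charge. Highest is armed robbery at $497000. Additional: $229000 × 20% = $45800; $600 × 20% = $120; $30000 × 20% = $6000. Combined base = $497000 + $51920 = $548920.
Net percentage adjustment: +15% −35% −30% = −50%. $548920 × 0.5 = $274460.
$274460 is at or above the $8000 minimum.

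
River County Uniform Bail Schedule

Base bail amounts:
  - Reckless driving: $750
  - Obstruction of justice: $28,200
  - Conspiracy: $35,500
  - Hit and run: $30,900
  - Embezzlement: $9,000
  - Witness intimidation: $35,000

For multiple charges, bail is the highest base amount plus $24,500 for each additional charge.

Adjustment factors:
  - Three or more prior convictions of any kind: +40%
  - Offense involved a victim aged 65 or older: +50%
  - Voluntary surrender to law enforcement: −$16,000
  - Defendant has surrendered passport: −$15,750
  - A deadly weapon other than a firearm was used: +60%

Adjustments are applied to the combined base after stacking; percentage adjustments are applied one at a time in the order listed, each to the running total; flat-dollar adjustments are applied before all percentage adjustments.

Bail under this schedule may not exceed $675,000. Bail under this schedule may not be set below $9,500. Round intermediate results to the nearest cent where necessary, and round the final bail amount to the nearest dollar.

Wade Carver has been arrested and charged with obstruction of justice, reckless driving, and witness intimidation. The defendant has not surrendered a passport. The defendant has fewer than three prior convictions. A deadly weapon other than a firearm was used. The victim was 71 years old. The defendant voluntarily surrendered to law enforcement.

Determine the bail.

Base amounts from the schedule: obstruction of justice $28,200; reckless driving $750; witness intimidation $35,000.
Stacking rule: highest base plus $24,500 per additional charge. Highest is witness intimidation at $35,000; 2 additional charges → +$49,000. Combined base = $84,000.
Voluntary surrender to law enforcement (−$16,000 flat): $84,000 − $16,000 = $68,000.
Offense involved a victim aged 65 or older (+50%): $68,000 × 1.5 = $102,000.
A deadly weapon other than a firearm was used (+60%): $102,000 × 1.6 = $163,200.
$163,200 is within the $675,000 maximum.
$163,200 is at or above the $9,500 minimum.

$163,200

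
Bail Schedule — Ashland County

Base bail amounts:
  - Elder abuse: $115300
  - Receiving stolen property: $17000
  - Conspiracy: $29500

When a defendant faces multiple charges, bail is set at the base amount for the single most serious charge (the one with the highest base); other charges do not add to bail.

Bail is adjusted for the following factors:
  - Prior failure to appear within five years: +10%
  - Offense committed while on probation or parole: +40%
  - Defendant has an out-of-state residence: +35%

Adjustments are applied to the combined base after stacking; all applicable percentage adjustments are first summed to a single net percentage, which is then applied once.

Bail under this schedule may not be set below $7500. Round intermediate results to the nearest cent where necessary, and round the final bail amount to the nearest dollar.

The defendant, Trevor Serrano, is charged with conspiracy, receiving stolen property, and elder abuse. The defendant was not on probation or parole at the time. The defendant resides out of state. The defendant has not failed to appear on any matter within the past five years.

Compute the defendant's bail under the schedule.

$155655

Base amounts from the schedule: conspiracy $29500; receiving stolen property $17000; elder abuse $115300.
Stacking rule: use the highest base only. Highest is elder abuse at $115300. Combined base = $115300.
Defendant has an out-of-state residence (+35%): $115300 × 1.35 = $155655.
$155655 is at or above the $7500 minimum.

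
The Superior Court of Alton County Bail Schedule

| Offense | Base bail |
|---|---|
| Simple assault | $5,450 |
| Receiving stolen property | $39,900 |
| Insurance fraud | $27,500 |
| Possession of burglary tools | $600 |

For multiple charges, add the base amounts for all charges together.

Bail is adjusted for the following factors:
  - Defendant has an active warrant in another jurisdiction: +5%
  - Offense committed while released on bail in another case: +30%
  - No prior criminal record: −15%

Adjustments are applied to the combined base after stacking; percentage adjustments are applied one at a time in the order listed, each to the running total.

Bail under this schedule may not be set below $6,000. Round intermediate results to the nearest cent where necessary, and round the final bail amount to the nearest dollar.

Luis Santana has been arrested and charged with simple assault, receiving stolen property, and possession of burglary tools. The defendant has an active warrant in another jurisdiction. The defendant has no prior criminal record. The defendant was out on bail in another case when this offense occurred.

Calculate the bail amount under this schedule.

$53,313

Base amounts from the schedule: simple assault $5,450; receiving stolen property $39,900; possession of burglary tools $600.
Stacking rule: sum of all bases. $5,450 + $39,900 + $600 = $45,950.
Defendant has an active warrant in another jurisdiction (+5%): $45,950 × 1.05 = $48,247.50.
Offense committed while released on bail in another case (+30%): $48,247.50 × 1.3 = $62,721.75.
No prior criminal record (−15%): $62,721.75 × 0.85 = $53,313.49.
$53,313.49 is at or above the $6,000 minimum.
Rounded to the nearest dollar: $53,313.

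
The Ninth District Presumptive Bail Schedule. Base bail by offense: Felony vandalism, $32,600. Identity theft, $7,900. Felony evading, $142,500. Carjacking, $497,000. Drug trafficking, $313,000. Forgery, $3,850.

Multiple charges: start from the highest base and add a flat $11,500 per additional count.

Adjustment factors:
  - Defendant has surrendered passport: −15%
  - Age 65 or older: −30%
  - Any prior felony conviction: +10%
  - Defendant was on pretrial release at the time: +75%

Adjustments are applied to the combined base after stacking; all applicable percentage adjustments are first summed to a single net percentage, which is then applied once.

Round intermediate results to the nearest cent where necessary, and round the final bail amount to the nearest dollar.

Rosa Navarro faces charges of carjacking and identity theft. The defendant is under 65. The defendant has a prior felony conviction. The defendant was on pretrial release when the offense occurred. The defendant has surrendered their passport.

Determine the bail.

Base amounts from the schedule: carjacking $497,000; identity theft $7,900.
Stacking rule: highest base plus $11,500 per additional charge. Highest is carjacking at $497,000; 1 additional charge → +$11,500. Combined base = $508,500.
Net percentage adjustment: −15% +10% +75% = +70%. $508,500 × 1.7 = $864,450.

$864,450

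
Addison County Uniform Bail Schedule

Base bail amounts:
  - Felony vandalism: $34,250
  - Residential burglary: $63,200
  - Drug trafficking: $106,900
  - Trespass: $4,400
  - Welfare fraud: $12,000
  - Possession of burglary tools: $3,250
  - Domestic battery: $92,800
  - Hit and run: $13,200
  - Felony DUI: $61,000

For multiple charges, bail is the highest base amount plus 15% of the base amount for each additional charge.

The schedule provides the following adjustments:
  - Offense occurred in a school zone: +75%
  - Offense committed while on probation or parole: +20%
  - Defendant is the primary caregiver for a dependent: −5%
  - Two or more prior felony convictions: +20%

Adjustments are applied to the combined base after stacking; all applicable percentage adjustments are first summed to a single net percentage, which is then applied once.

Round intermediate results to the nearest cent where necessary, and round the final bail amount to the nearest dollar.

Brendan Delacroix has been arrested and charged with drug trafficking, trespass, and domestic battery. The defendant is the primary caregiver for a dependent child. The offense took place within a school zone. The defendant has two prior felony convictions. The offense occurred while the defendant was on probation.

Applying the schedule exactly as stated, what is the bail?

Base amounts from the schedule: drug trafficking $106,900; trespass $4,400; domestic battery $92,800.
Stacking rule: highest base plus 15% of each additional charge. Highest is drug trafficking at $106,900. Additional: $4,400 × 15% = $660; $92,800 × 15% = $13,920. Combined base = $106,900 + $14,580 = $121,480.
Net percentage adjustment: +75% +20% −5% +20% = +110%. $121,480 × 2.1 = $255,108.

$255,108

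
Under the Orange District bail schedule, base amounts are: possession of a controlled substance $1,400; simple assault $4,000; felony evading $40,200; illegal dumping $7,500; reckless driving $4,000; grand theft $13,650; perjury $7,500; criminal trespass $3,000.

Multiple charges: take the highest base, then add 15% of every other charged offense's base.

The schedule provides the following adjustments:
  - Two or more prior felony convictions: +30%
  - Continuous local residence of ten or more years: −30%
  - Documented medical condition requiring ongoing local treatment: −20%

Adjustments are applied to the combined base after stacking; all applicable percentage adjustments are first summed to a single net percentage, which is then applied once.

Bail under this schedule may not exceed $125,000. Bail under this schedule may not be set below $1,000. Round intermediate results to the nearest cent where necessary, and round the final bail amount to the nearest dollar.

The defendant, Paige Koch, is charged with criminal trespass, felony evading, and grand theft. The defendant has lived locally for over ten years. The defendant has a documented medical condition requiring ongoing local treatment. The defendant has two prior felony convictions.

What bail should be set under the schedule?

$34,158

Base amounts from the schedule: criminal trespass $3,000; felony evading $40,200; grand theft $13,650.
Stacking rule: highest base plus 15% of each additional charge. Highest is felony evading at $40,200. Additional: $3,000 × 15% = $450; $13,650 × 15% = $2,047.50. Combined base = $40,200 + $2,497.50 = $42,697.50.
Net percentage adjustment: +30% −30% −20% = −20%. $42,697.50 × 0.8 = $34,158.
$34,158 is within the $125,000 maximum.
$34,158 is at or above the $1,000 minimum.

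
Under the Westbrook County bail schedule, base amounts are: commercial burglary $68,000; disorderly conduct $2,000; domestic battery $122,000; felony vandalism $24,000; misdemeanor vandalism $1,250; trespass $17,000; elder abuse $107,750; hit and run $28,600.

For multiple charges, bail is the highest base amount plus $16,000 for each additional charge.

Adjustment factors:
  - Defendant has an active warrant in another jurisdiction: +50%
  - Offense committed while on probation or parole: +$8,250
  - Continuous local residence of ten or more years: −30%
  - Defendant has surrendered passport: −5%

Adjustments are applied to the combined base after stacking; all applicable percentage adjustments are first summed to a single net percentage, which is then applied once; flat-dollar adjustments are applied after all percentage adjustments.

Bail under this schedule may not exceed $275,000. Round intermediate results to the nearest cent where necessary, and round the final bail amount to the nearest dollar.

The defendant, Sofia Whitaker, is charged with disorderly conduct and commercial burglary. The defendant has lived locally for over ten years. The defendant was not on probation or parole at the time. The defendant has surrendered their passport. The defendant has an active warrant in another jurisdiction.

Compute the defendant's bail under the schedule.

Base amounts from the schedule: disorderly conduct $2,000; commercial burglary $68,000.
Stacking rule: highest base plus $16,000 per additional charge. Highest is commercial burglary at $68,000; 1 additional charge → +$16,000. Combined base = $84,000.
Net percentage adjustment: +50% −30% −5% = +15%. $84,000 × 1.15 = $96,600.
$96,600 is within the $275,000 maximum.

$96,600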